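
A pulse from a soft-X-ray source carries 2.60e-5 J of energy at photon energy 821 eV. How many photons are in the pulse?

Per-photon energy: E = 1.315e-16 J (from energy = 821 eV).
N = E_total / E_photon = 2.60e-5 J / 1.315e-16 J = 1.98e11.

1.98e11 photons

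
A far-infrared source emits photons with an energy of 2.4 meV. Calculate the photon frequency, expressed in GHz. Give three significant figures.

(h = 6.62607015e-34 J·s, 1 eV = 1.602176634e-19 J.)
Convert to SI: E = 2.4 meV = 3.8452e-22 J.
For a photon f = E/h, so f = 5.803e11 Hz.
Converting to GHz: f = 580.3 GHz ≈ 580 GHz.

580 GHz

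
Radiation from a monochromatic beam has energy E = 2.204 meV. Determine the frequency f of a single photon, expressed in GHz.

Take h = 6.62607015 × 10^-34 J·s, 1 eV = 1.602176634 × 10^-19 J.
In SI units: E = 2.204 meV = 3.5312 × 10^-22 J.
The photon relation is f = E/h, giving f = 5.329 × 10^11 Hz.
Converting to GHz: f = 532.9 GHz ≈ 533 GHz.

533 GHz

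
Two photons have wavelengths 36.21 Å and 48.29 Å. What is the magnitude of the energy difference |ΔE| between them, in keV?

0.0857 keV

Using E = hc/λ: E₁ = 5.4859e-17 J, E₂ = 4.1136e-17 J.
|ΔE| = |5.4859e-17 − 4.1136e-17| = 1.37e-17 J = 0.0857 keV.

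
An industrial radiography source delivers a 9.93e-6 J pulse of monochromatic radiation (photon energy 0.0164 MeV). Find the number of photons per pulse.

3.78e9 photons

Per-photon energy: E = 2.628e-15 J (from energy = 0.0164 MeV).
N = E_total / E_photon = 9.93e-6 J / 2.628e-15 J = 3.78e9.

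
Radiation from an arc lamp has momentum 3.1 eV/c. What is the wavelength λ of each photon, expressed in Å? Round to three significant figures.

In SI units: p = 3.1 eV/c = 1.6567e-27 kg·m/s.
For a photon λ = h/p, so λ = 3.999e-7 m.
Converting to Å: λ = 3999 Å ≈ 4000 Å.

4000 Å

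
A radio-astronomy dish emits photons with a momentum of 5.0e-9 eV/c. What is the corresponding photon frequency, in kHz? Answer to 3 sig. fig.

1210 kHz

Convert to SI: p = 5.0e-9 eV/c = 2.6721e-36 kg·m/s.
Apply f = pc/h: f = 1.209e6 Hz.
Converting to kHz: f = 1209 kHz ≈ 1210 kHz.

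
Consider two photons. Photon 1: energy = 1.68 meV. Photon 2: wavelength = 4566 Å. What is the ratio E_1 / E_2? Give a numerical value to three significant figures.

6.19e-4

E_1 = 2.692e-22 J (from energy = 1.68 meV, via E given directly).
E_2 = 4.351e-19 J (from wavelength = 4566 Å, via E = hc/λ).
Ratio = 2.692e-22 / 4.351e-19 = 6.19e-4.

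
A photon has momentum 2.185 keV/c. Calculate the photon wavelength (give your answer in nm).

Use h = 6.62607015·10^-34 J·s, c = 2.99792458·10^8 m/s, 1 eV = 1.602176634·10^-19 J.
Convert to SI: p = 2.185 keV/c = 1.1677·10^-24 kg·m/s.
For a photon λ = h/p, so λ = 5.674·10^-10 m.
Converting to nm: λ = 0.5674 nm ≈ 0.567 nm.

0.567 nm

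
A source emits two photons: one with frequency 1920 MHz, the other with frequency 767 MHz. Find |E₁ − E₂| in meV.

Using E = hf: E₁ = 1.272e-24 J, E₂ = 5.082e-25 J.
|ΔE| = |1.272e-24 − 5.082e-25| = 7.64e-25 J = 4.77e-3 meV.

4.77e-3 meV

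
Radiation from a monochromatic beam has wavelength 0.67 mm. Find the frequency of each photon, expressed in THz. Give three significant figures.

First convert: λ = 0.67 mm = 6.7 × 10^-4 m.
The photon relation is f = c/λ, giving f = 4.475 × 10^11 Hz.
Converting to THz: f = 0.4475 THz ≈ 0.447 THz.

0.447 THz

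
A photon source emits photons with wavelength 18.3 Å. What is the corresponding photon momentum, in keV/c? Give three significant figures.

Take h = 6.62607015 × 10^-34 J·s, c = 2.99792458 × 10^8 m/s, 1 eV = 1.602176634 × 10^-19 J.
In SI units: λ = 18.3 Å = 1.83 × 10^-9 m.
The photon relation is p = h/λ, giving p = 3.621 × 10^-25 kg·m/s.
Converting to keV/c: p = 0.6775 keV/c ≈ 0.678 keV/c.

0.678 keV/c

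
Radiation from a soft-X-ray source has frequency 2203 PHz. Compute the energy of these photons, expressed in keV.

9.11 keV

Take h = 6.62607015e-34 J·s, 1 eV = 1.602176634e-19 J.
Convert to SI: f = 2203 PHz = 2.203e18 Hz.
The photon relation is E = hf, giving E = 1.460e-15 J.
Converting to keV: E = 9.111 keV ≈ 9.11 keV.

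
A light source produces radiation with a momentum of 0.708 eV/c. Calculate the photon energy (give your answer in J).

Take c = 2.99792458e8 m/s, 1 eV = 1.602176634e-19 J.
In SI units: p = 0.708 eV/c = 3.7838e-28 kg·m/s.
Since E = pc for a photon, E = 1.134e-19 J.
So E ≈ 1.13e-19 J.

1.13e-19 J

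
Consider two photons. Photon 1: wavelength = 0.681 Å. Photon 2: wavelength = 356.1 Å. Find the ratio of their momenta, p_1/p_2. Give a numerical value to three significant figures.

523

p_1 = 9.730e-24 kg·m/s (from wavelength = 0.681 Å, via p = h/λ).
p_2 = 1.861e-26 kg·m/s (from wavelength = 356.1 Å, via p = h/λ).
Ratio = 9.730e-24 / 1.861e-26 = 523.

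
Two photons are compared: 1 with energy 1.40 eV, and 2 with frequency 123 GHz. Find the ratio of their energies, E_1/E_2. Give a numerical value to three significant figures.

2750

E_1 = 2.243e-19 J (from energy = 1.40 eV, via E given directly).
E_2 = 8.150e-23 J (from frequency = 123 GHz, via E = hf).
Ratio = 2.243e-19 / 8.150e-23 = 2750.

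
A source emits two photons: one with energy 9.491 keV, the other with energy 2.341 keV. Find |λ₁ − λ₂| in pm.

399 pm

Using λ = hc/E: λ₁ = 1.3063e-10 m, λ₂ = 5.2962e-10 m.
|Δλ| = |1.3063e-10 − 5.2962e-10| = 3.99e-10 m = 399 pm.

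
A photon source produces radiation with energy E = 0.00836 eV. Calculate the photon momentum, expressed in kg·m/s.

Use c = 2.99792458e8 m/s, 1 eV = 1.602176634e-19 J.
Convert to SI: E = 0.00836 eV = 1.3394e-21 J.
Since p = E/c for a photon, p = 4.468e-30 kg·m/s.
So p ≈ 4.47e-30 kg·m/s.

4.47e-30 kg·m/s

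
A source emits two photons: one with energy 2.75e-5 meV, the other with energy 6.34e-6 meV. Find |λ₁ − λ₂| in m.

Using λ = hc/E: λ₁ = 45.09 m, λ₂ = 195.6 m.
|Δλ| = |45.09 − 195.6| = 150 m.

150 m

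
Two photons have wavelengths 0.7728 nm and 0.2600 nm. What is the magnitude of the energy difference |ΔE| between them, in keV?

Using E = hc/λ: E₁ = 2.5705 × 10^-16 J, E₂ = 7.6402 × 10^-16 J.
|ΔE| = |2.5705 × 10^-16 − 7.6402 × 10^-16| = 5.07 × 10^-16 J = 3.16 keV.

3.16 keV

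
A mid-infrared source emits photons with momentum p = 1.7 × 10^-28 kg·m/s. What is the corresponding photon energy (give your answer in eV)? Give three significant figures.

For a photon E = pc, so E = 5.096 × 10^-20 J.
Converting to eV: E = 0.3181 eV ≈ 0.318 eV.

0.318 eV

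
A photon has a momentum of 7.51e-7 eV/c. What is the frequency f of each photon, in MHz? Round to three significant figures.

(h = 6.62607015e-34 J·s, c = 2.99792458e8 m/s, 1 eV = 1.602176634e-19 J.)
First convert: p = 7.51e-7 eV/c = 4.0136e-34 kg·m/s.
Since f = pc/h for a photon, f = 1.816e8 Hz.
Converting to MHz: f = 181.6 MHz ≈ 182 MHz.

182 MHz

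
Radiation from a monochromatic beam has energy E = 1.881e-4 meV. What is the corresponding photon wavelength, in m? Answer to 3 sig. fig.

6.59 m

First convert: E = 1.881e-4 meV = 3.0137e-26 J.
Apply λ = hc/E: λ = 6.591 m.
So λ ≈ 6.59 m.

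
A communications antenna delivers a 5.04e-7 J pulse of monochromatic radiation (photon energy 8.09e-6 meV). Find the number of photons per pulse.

Per-photon energy: E = 1.296e-27 J (from energy = 8.09e-6 meV).
N = E_total / E_photon = 5.04e-7 J / 1.296e-27 J = 3.89e20.

3.89e20 photons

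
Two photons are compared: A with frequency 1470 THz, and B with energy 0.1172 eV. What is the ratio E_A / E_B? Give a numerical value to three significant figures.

E_A = 9.740 × 10^-19 J (from frequency = 1470 THz, via E = hf).
E_B = 1.878 × 10^-20 J (from energy = 0.1172 eV, via E given directly).
Ratio = 9.740 × 10^-19 / 1.878 × 10^-20 = 51.9.

51.9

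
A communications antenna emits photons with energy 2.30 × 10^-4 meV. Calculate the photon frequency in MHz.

(h = 6.62607015 × 10^-34 J·s, 1 eV = 1.602176634 × 10^-19 J.)
In SI units: E = 2.30 × 10^-4 meV = 3.6850 × 10^-26 J.
Since f = E/h for a photon, f = 5.561 × 10^7 Hz.
Converting to MHz: f = 55.61 MHz ≈ 55.6 MHz.

55.6 MHz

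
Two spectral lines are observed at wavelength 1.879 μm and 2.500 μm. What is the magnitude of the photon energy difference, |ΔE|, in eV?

0.164 eV

Using E = hc/λ: E₁ = 1.0572·10^-19 J, E₂ = 7.9458·10^-20 J.
|ΔE| = |1.0572·10^-19 − 7.9458·10^-20| = 2.63·10^-20 J = 0.164 eV.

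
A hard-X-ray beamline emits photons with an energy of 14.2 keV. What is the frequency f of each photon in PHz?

Convert to SI: E = 14.2 keV = 2.2751e-15 J.
The photon relation is f = E/h, giving f = 3.434e18 Hz.
Converting to PHz: f = 3434 PHz ≈ 3430 PHz.

3430 PHz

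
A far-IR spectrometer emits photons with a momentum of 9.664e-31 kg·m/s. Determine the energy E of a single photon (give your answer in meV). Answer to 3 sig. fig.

For a photon E = pc, so E = 2.897e-22 J.
Converting to meV: E = 1.808 meV ≈ 1.81 meV.

1.81 meV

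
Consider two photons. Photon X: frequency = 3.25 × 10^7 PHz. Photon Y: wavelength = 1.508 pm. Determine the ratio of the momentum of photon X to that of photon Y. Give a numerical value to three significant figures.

p_X = 7.183 × 10^-20 kg·m/s (from frequency = 3.25 × 10^7 PHz, via p = hf/c).
p_Y = 4.394 × 10^-22 kg·m/s (from wavelength = 1.508 pm, via p = h/λ).
Ratio = 7.183 × 10^-20 / 4.394 × 10^-22 = 163.

163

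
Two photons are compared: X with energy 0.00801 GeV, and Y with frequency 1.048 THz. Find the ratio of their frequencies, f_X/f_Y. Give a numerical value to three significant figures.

1.85e9

f_X = 1.937e21 Hz (from energy = 0.00801 GeV, via f = E/h).
f_Y = 1.048e12 Hz (from frequency = 1.048 THz, via f given directly).
Ratio = 1.937e21 / 1.048e12 = 1.85e9.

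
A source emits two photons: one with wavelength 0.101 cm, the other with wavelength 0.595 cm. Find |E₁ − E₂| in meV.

1.02 meV

Using E = hc/λ: E₁ = 1.967e-22 J, E₂ = 3.339e-23 J.
|ΔE| = |1.967e-22 − 3.339e-23| = 1.63e-22 J = 1.02 meV.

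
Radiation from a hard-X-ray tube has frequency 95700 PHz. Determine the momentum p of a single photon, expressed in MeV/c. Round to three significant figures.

0.396 MeV/c

Take h = 6.62607015e-34 J·s, c = 2.99792458e8 m/s, 1 eV = 1.602176634e-19 J.
In SI units: f = 95700 PHz = 9.57e19 Hz.
Since p = hf/c for a photon, p = 2.115e-22 kg·m/s.
Converting to MeV/c: p = 0.3958 MeV/c ≈ 0.396 MeV/c.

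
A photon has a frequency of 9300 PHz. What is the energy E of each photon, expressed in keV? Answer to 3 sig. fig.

(h = 6.62607015 × 10^-34 J·s, 1 eV = 1.602176634 × 10^-19 J.)
First convert: f = 9300 PHz = 9.3 × 10^18 Hz.
Since E = hf for a photon, E = 6.162 × 10^-15 J.
Converting to keV: E = 38.46 keV ≈ 38.5 keV.

38.5 keV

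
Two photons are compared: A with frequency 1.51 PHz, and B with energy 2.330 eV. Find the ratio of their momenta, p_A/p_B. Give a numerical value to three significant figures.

p_A = 3.337e-27 kg·m/s (from frequency = 1.51 PHz, via p = hf/c).
p_B = 1.245e-27 kg·m/s (from energy = 2.330 eV, via p = E/c).
Ratio = 3.337e-27 / 1.245e-27 = 2.68.

2.68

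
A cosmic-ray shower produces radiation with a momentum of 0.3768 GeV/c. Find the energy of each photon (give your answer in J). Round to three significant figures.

6.04 × 10^-11 J

Use c = 2.99792458 × 10^8 m/s, 1 eV = 1.602176634 × 10^-19 J.
Convert to SI: p = 0.3768 GeV/c = 2.0137 × 10^-19 kg·m/s.
Apply E = pc: E = 6.037 × 10^-11 J.
So E ≈ 6.04 × 10^-11 J.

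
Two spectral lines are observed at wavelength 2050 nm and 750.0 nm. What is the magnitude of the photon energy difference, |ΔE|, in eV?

1.05 eV

Using E = hc/λ: E₁ = 9.6900 × 10^-20 J, E₂ = 2.6486 × 10^-19 J.
|ΔE| = |9.6900 × 10^-20 − 2.6486 × 10^-19| = 1.68 × 10^-19 J = 1.05 eV.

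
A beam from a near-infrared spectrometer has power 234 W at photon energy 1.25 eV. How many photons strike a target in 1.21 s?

Total energy: E_total = P·t = 234 × 1.21 = 283.1 J.
Per-photon energy: E = 2.003e-19 J.
N = E_total / E_photon = 1.41e21.

1.41e21 photons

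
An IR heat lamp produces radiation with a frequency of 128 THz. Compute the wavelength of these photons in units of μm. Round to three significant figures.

(c = 2.99792458e8 m/s.)
Convert to SI: f = 128 THz = 1.28e14 Hz.
Since λ = c/f for a photon, λ = 2.342e-6 m.
Converting to μm: λ = 2.342 μm ≈ 2.34 μm.

2.34 μm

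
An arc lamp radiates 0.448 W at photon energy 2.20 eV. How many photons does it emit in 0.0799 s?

1.02 × 10^17 photons

Total energy: E_total = P·t = 0.448 × 0.0799 = 0.03580 J.
Per-photon energy: E = 3.525 × 10^-19 J.
N = E_total / E_photon = 1.02 × 10^17.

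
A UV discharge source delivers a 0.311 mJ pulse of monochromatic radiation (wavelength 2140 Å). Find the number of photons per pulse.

3.35·10^14 photons

Per-photon energy: E = 9.282·10^-19 J (from wavelength = 2140 Å).
N = E_total / E_photon = 3.11·10^-4 J / 9.282·10^-19 J = 3.35·10^14.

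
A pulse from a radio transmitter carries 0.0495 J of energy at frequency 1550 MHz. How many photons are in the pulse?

4.82·10^22 photons

Per-photon energy: E = 1.027·10^-24 J (from frequency = 1550 MHz).
N = E_total / E_photon = 0.0495 J / 1.027·10^-24 J = 4.82·10^22.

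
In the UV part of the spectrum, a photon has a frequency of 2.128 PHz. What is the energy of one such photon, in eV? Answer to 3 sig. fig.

8.80 eV

(h = 6.62607015e-34 J·s, 1 eV = 1.602176634e-19 J.)
Convert to SI: f = 2.128 PHz = 2.128e15 Hz.
The photon relation is E = hf, giving E = 1.410e-18 J.
Converting to eV: E = 8.801 eV ≈ 8.80 eV.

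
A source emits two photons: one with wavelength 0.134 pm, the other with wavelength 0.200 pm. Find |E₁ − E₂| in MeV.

3.05 MeV

Using E = hc/λ: E₁ = 1.482e-12 J, E₂ = 9.932e-13 J.
|ΔE| = |1.482e-12 − 9.932e-13| = 4.89e-13 J = 3.05 MeV.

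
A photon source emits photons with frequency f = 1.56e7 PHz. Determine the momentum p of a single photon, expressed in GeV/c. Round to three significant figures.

0.0645 GeV/c

In SI units: f = 1.56e7 PHz = 1.56e22 Hz.
For a photon p = hf/c, so p = 3.448e-20 kg·m/s.
Converting to GeV/c: p = 0.06452 GeV/c ≈ 0.0645 GeV/c.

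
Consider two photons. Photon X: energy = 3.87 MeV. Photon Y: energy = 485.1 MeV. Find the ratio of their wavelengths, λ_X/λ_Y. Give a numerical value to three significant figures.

125

λ_X = 3.204e-13 m (from energy = 3.87 MeV, via λ = hc/E).
λ_Y = 2.556e-15 m (from energy = 485.1 MeV, via λ = hc/E).
Ratio = 3.204e-13 / 2.556e-15 = 125.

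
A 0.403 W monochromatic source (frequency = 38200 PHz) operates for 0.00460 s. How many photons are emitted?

Total energy: E_total = P·t = 0.403 × 0.00460 = 0.001854 J.
Per-photon energy: E = 2.531·10^-14 J.
N = E_total / E_photon = 7.32·10^10.

7.32·10^10 photons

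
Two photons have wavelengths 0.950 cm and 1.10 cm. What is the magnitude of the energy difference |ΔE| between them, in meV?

Using E = hc/λ: E₁ = 2.091·10^-23 J, E₂ = 1.806·10^-23 J.
|ΔE| = |2.091·10^-23 − 1.806·10^-23| = 2.85·10^-24 J = 0.0178 meV.

0.0178 meV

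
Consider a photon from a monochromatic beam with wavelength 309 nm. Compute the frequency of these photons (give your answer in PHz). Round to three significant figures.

0.970 PHz

Convert to SI: λ = 309 nm = 3.09·10^-7 m.
The photon relation is f = c/λ, giving f = 9.702·10^14 Hz.
Converting to PHz: f = 0.9702 PHz ≈ 0.970 PHz.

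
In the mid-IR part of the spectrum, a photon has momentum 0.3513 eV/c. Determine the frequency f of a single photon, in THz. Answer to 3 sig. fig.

In SI units: p = 0.3513 eV/c = 1.8774e-28 kg·m/s.
Apply f = pc/h: f = 8.494e13 Hz.
Converting to THz: f = 84.94 THz ≈ 84.9 THz.

84.9 THz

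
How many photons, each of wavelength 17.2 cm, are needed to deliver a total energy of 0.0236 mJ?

Per-photon energy: E = 1.155e-24 J (from wavelength = 17.2 cm).
N = E_total / E_photon = 2.36e-5 J / 1.155e-24 J = 2.04e19.

2.04e19 photons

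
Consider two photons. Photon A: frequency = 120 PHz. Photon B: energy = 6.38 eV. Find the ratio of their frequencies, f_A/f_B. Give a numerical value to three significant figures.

f_A = 1.200 × 10^17 Hz (from frequency = 120 PHz, via f given directly).
f_B = 1.543 × 10^15 Hz (from energy = 6.38 eV, via f = E/h).
Ratio = 1.200 × 10^17 / 1.543 × 10^15 = 77.8.

77.8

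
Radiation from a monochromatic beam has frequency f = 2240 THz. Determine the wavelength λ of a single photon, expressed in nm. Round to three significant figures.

In SI units: f = 2240 THz = 2.240e15 Hz.
The photon relation is λ = c/f, giving λ = 1.338e-7 m.
Converting to nm: λ = 133.8 nm ≈ 134 nm.

134 nm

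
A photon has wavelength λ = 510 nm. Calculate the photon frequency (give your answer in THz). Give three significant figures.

Convert to SI: λ = 510 nm = 5.1e-7 m.
Apply f = c/λ: f = 5.878e14 Hz.
Converting to THz: f = 587.8 THz ≈ 588 THz.

588 THz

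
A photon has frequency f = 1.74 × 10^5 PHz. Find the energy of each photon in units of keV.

First convert: f = 1.74 × 10^5 PHz = 1.74 × 10^20 Hz.
For a photon E = hf, so E = 1.153 × 10^-13 J.
Converting to keV: E = 719.6 keV ≈ 720 keV.

720 keV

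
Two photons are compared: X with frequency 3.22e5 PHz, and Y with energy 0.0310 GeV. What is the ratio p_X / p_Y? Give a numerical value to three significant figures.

0.0430

p_X = 7.117e-22 kg·m/s (from frequency = 3.22e5 PHz, via p = hf/c).
p_Y = 1.657e-20 kg·m/s (from energy = 0.0310 GeV, via p = E/c).
Ratio = 7.117e-22 / 1.657e-20 = 0.0430.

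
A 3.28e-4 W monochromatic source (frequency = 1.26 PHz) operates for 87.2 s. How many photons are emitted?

3.43e16 photons

Total energy: E_total = P·t = 3.28e-4 × 87.2 = 0.02860 J.
Per-photon energy: E = 8.349e-19 J.
N = E_total / E_photon = 3.43e16.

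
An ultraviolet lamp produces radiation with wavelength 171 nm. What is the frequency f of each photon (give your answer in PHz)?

1.75 PHz

Use c = 2.99792458·10^8 m/s.
In SI units: λ = 171 nm = 1.71·10^-7 m.
Apply f = c/λ: f = 1.753·10^15 Hz.
Converting to PHz: f = 1.753 PHz ≈ 1.75 PHz.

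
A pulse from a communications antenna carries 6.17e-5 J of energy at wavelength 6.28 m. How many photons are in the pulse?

Per-photon energy: E = 3.163e-26 J (from wavelength = 6.28 m).
N = E_total / E_photon = 6.17e-5 J / 3.163e-26 J = 1.95e21.

1.95e21 photons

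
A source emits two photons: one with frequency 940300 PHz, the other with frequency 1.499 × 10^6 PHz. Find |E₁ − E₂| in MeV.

2.31 MeV

Using E = hf: E₁ = 6.2305 × 10^-13 J, E₂ = 9.9325 × 10^-13 J.
|ΔE| = |6.2305 × 10^-13 − 9.9325 × 10^-13| = 3.70 × 10^-13 J = 2.31 MeV.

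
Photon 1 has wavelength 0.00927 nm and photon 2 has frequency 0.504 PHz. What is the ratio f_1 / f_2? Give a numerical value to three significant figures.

6.42 × 10^4

f_1 = 3.234 × 10^19 Hz (from wavelength = 0.00927 nm, via f = c/λ).
f_2 = 5.040 × 10^14 Hz (from frequency = 0.504 PHz, via f given directly).
Ratio = 3.234 × 10^19 / 5.040 × 10^14 = 6.42 × 10^4.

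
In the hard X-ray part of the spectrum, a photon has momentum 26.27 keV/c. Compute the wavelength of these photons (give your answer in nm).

First convert: p = 26.27 keV/c = 1.4039e-23 kg·m/s.
For a photon λ = h/p, so λ = 4.720e-11 m.
Converting to nm: λ = 0.04720 nm ≈ 0.0472 nm.

0.0472 nm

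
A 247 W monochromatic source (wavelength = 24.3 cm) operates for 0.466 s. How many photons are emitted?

1.41e26 photons

Total energy: E_total = P·t = 247 × 0.466 = 115.1 J.
Per-photon energy: E = 8.175e-25 J.
N = E_total / E_photon = 1.41e26.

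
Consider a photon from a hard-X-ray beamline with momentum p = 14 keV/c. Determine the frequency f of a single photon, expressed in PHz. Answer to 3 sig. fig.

First convert: p = 14 keV/c = 7.4820e-24 kg·m/s.
Apply f = pc/h: f = 3.385e18 Hz.
Converting to PHz: f = 3385 PHz ≈ 3390 PHz.

3390 PHz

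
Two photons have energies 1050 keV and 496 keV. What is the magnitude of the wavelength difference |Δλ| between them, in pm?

Using λ = hc/E: λ₁ = 1.181 × 10^-12 m, λ₂ = 2.500 × 10^-12 m.
|Δλ| = |1.181 × 10^-12 − 2.500 × 10^-12| = 1.32 × 10^-12 m = 1.32 pm.

1.32 pm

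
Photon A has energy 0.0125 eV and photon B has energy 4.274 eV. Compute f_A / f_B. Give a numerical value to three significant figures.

f_A = 3.022 × 10^12 Hz (from energy = 0.0125 eV, via f = E/h).
f_B = 1.033 × 10^15 Hz (from energy = 4.274 eV, via f = E/h).
Ratio = 3.022 × 10^12 / 1.033 × 10^15 = 2.92 × 10^-3.

2.92 × 10^-3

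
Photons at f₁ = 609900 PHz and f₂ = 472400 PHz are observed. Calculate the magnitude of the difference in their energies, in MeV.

0.569 MeV

Using E = hf: E₁ = 4.0412 × 10^-13 J, E₂ = 3.1302 × 10^-13 J.
|ΔE| = |4.0412 × 10^-13 − 3.1302 × 10^-13| = 9.11 × 10^-14 J = 0.569 MeV.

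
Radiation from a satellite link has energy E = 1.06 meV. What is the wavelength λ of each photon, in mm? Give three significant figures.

1.17 mm

Use h = 6.62607015 × 10^-34 J·s, c = 2.99792458 × 10^8 m/s, 1 eV = 1.602176634 × 10^-19 J.
First convert: E = 1.06 meV = 1.6983 × 10^-22 J.
Apply λ = hc/E: λ = 0.001170 m.
Converting to mm: λ = 1.170 mm ≈ 1.17 mm.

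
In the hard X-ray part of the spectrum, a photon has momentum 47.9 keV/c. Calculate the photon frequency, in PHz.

Use h = 6.62607015e-34 J·s, c = 2.99792458e8 m/s, 1 eV = 1.602176634e-19 J.
In SI units: p = 47.9 keV/c = 2.5599e-23 kg·m/s.
Since f = pc/h for a photon, f = 1.158e19 Hz.
Converting to PHz: f = 11580 PHz ≈ 1.16e4 PHz.

1.16e4 PHz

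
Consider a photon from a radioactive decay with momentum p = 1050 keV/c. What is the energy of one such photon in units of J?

1.68 × 10^-13 J

In SI units: p = 1050 keV/c = 5.6115 × 10^-22 kg·m/s.
The photon relation is E = pc, giving E = 1.682 × 10^-13 J.
So E ≈ 1.68 × 10^-13 J.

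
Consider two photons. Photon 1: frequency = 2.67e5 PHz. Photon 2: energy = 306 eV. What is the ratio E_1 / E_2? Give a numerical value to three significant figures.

3610

E_1 = 1.769e-13 J (from frequency = 2.67e5 PHz, via E = hf).
E_2 = 4.903e-17 J (from energy = 306 eV, via E given directly).
Ratio = 1.769e-13 / 4.903e-17 = 3610.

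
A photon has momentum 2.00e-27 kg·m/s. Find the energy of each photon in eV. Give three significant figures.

(c = 2.99792458e8 m/s, 1 eV = 1.602176634e-19 J.)
For a photon E = pc, so E = 5.996e-19 J.
Converting to eV: E = 3.742 eV ≈ 3.74 eV.

3.74 eV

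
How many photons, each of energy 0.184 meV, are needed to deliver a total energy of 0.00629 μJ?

2.13 × 10^14 photons

Per-photon energy: E = 2.948 × 10^-23 J (from energy = 0.184 meV).
N = E_total / E_photon = 6.29 × 10^-9 J / 2.948 × 10^-23 J = 2.13 × 10^14.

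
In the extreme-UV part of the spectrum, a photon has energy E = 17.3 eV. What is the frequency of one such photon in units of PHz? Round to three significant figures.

4.18 PHz

First convert: E = 17.3 eV = 2.7718e-18 J.
For a photon f = E/h, so f = 4.183e15 Hz.
Converting to PHz: f = 4.183 PHz ≈ 4.18 PHz.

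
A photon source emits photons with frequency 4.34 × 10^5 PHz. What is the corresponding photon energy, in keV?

1790 keV

Convert to SI: f = 4.34 × 10^5 PHz = 4.34 × 10^20 Hz.
For a photon E = hf, so E = 2.876 × 10^-13 J.
Converting to keV: E = 1795 keV ≈ 1790 keV.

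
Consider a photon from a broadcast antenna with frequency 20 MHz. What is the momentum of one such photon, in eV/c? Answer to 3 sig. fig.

(h = 6.62607015 × 10^-34 J·s, c = 2.99792458 × 10^8 m/s, 1 eV = 1.602176634 × 10^-19 J.)
First convert: f = 20 MHz = 2.0 × 10^7 Hz.
The photon relation is p = hf/c, giving p = 4.420 × 10^-35 kg·m/s.
Converting to eV/c: p = 8.271 × 10^-8 eV/c ≈ 8.27 × 10^-8 eV/c.

8.27 × 10^-8 eV/c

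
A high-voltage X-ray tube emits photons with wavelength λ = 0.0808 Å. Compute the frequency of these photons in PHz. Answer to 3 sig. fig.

3.71e4 PHz

In SI units: λ = 0.0808 Å = 8.08e-12 m.
Apply f = c/λ: f = 3.710e19 Hz.
Converting to PHz: f = 37100 PHz ≈ 3.71e4 PHz.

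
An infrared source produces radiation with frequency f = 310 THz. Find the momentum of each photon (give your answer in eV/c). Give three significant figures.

1.28 eV/c

(h = 6.62607015·10^-34 J·s, c = 2.99792458·10^8 m/s, 1 eV = 1.602176634·10^-19 J.)
In SI units: f = 310 THz = 3.10·10^14 Hz.
Since p = hf/c for a photon, p = 6.852·10^-28 kg·m/s.
Converting to eV/c: p = 1.282 eV/c ≈ 1.28 eV/c.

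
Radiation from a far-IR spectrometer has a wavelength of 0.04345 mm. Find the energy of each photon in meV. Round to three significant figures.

28.5 meV

(h = 6.62607015e-34 J·s, c = 2.99792458e8 m/s, 1 eV = 1.602176634e-19 J.)
First convert: λ = 0.04345 mm = 4.345e-5 m.
Since E = hc/λ for a photon, E = 4.572e-21 J.
Converting to meV: E = 28.53 meV ≈ 28.5 meV.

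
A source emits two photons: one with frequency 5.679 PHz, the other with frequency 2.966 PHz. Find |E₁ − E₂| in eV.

Using E = hf: E₁ = 3.7629e-18 J, E₂ = 1.9653e-18 J.
|ΔE| = |3.7629e-18 − 1.9653e-18| = 1.80e-18 J = 11.2 eV.

11.2 eV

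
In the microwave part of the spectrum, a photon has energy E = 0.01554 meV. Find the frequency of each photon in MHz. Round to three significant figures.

3760 MHz

Convert to SI: E = 0.01554 meV = 2.4898e-24 J.
Apply f = E/h: f = 3.758e9 Hz.
Converting to MHz: f = 3758 MHz ≈ 3760 MHz.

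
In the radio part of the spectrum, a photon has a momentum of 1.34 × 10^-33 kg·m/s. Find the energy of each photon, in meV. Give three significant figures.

Take c = 2.99792458 × 10^8 m/s, 1 eV = 1.602176634 × 10^-19 J.
Since E = pc for a photon, E = 4.017 × 10^-25 J.
Converting to meV: E = 0.002507 meV ≈ 2.51 × 10^-3 meV.

2.51 × 10^-3 meV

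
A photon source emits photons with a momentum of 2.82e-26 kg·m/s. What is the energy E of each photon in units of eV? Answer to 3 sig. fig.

Use c = 2.99792458e8 m/s, 1 eV = 1.602176634e-19 J.
The photon relation is E = pc, giving E = 8.454e-18 J.
Converting to eV: E = 52.77 eV ≈ 52.8 eV.

52.8 eV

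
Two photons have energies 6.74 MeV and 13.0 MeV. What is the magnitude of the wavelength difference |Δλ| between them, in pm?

Using λ = hc/E: λ₁ = 1.840e-13 m, λ₂ = 9.537e-14 m.
|Δλ| = |1.840e-13 − 9.537e-14| = 8.86e-14 m = 0.0886 pm.

0.0886 pm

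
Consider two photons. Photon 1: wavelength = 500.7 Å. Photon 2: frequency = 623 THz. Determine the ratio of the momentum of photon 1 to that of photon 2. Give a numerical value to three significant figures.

p_1 = 1.323·10^-26 kg·m/s (from wavelength = 500.7 Å, via p = h/λ).
p_2 = 1.377·10^-27 kg·m/s (from frequency = 623 THz, via p = hf/c).
Ratio = 1.323·10^-26 / 1.377·10^-27 = 9.61.

9.61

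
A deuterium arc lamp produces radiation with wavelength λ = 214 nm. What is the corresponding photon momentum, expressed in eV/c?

(h = 6.62607015 × 10^-34 J·s, c = 2.99792458 × 10^8 m/s, 1 eV = 1.602176634 × 10^-19 J.)
First convert: λ = 214 nm = 2.14 × 10^-7 m.
Apply p = h/λ: p = 3.096 × 10^-27 kg·m/s.
Converting to eV/c: p = 5.794 eV/c ≈ 5.79 eV/c.

5.79 eV/c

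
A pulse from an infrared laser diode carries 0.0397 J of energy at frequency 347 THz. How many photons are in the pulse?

Per-photon energy: E = 2.299 × 10^-19 J (from frequency = 347 THz).
N = E_total / E_photon = 0.0397 J / 2.299 × 10^-19 J = 1.73 × 10^17.

1.73 × 10^17 photons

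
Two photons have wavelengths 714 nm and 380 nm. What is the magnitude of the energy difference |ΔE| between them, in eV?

1.53 eV

Using E = hc/λ: E₁ = 2.782 × 10^-19 J, E₂ = 5.227 × 10^-19 J.
|ΔE| = |2.782 × 10^-19 − 5.227 × 10^-19| = 2.45 × 10^-19 J = 1.53 eV.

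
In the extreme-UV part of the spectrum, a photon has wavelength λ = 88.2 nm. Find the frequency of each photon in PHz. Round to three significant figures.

3.40 PHz

In SI units: λ = 88.2 nm = 8.82e-8 m.
The photon relation is f = c/λ, giving f = 3.399e15 Hz.
Converting to PHz: f = 3.399 PHz ≈ 3.40 PHz.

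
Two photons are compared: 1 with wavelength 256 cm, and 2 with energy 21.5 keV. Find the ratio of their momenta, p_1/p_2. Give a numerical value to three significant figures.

2.25 × 10^-11

p_1 = 2.588 × 10^-34 kg·m/s (from wavelength = 256 cm, via p = h/λ).
p_2 = 1.149 × 10^-23 kg·m/s (from energy = 21.5 keV, via p = E/c).
Ratio = 2.588 × 10^-34 / 1.149 × 10^-23 = 2.25 × 10^-11.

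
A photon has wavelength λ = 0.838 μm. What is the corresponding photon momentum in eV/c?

1.48 eV/c

Take h = 6.62607015e-34 J·s, c = 2.99792458e8 m/s, 1 eV = 1.602176634e-19 J.
Convert to SI: λ = 0.838 μm = 8.38e-7 m.
The photon relation is p = h/λ, giving p = 7.907e-28 kg·m/s.
Converting to eV/c: p = 1.480 eV/c ≈ 1.48 eV/c.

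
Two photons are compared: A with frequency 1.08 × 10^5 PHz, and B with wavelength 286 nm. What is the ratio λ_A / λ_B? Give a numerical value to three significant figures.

9.71 × 10^-6

λ_A = 2.776 × 10^-12 m (from frequency = 1.08 × 10^5 PHz, via λ = c/f).
λ_B = 2.860 × 10^-7 m (from wavelength = 286 nm, via λ given directly).
Ratio = 2.776 × 10^-12 / 2.860 × 10^-7 = 9.71 × 10^-6.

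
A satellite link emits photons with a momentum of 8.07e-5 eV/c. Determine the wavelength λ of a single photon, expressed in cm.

(h = 6.62607015e-34 J·s, c = 2.99792458e8 m/s, 1 eV = 1.602176634e-19 J.)
First convert: p = 8.07e-5 eV/c = 4.3128e-32 kg·m/s.
For a photon λ = h/p, so λ = 0.01536 m.
Converting to cm: λ = 1.536 cm ≈ 1.54 cm.

1.54 cm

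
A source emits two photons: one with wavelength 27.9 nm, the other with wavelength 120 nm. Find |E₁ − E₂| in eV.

34.1 eV

Using E = hc/λ: E₁ = 7.120·10^-18 J, E₂ = 1.655·10^-18 J.
|ΔE| = |7.120·10^-18 − 1.655·10^-18| = 5.46·10^-18 J = 34.1 eV.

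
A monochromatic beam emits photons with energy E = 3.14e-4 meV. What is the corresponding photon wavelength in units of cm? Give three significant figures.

Take h = 6.62607015e-34 J·s, c = 2.99792458e8 m/s, 1 eV = 1.602176634e-19 J.
In SI units: E = 3.14e-4 meV = 5.0308e-26 J.
Apply λ = hc/E: λ = 3.949 m.
Converting to cm: λ = 394.9 cm ≈ 395 cm.

395 cm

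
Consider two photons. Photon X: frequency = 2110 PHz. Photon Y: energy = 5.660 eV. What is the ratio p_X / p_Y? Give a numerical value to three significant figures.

1540

p_X = 4.664 × 10^-24 kg·m/s (from frequency = 2110 PHz, via p = hf/c).
p_Y = 3.025 × 10^-27 kg·m/s (from energy = 5.660 eV, via p = E/c).
Ratio = 4.664 × 10^-24 / 3.025 × 10^-27 = 1540.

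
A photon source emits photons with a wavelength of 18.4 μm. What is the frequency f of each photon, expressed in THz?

In SI units: λ = 18.4 μm = 1.84e-5 m.
Since f = c/λ for a photon, f = 1.629e13 Hz.
Converting to THz: f = 16.29 THz ≈ 16.3 THz.

16.3 THz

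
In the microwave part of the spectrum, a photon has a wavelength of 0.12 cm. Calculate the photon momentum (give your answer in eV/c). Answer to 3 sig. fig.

Convert to SI: λ = 0.12 cm = 0.0012 m.
For a photon p = h/λ, so p = 5.522 × 10^-31 kg·m/s.
Converting to eV/c: p = 0.001033 eV/c ≈ 1.03 × 10^-3 eV/c.

1.03 × 10^-3 eV/c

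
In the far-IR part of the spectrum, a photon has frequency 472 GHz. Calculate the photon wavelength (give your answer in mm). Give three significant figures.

0.635 mm

Take c = 2.99792458 × 10^8 m/s.
In SI units: f = 472 GHz = 4.72 × 10^11 Hz.
The photon relation is λ = c/f, giving λ = 6.352 × 10^-4 m.
Converting to mm: λ = 0.6352 mm ≈ 0.635 mm.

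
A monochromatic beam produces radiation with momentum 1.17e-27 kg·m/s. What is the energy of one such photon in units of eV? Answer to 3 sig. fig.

2.19 eV

(c = 2.99792458e8 m/s, 1 eV = 1.602176634e-19 J.)
For a photon E = pc, so E = 3.508e-19 J.
Converting to eV: E = 2.189 eV ≈ 2.19 eV.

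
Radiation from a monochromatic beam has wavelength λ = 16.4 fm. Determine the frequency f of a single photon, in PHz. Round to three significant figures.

1.83e7 PHz

Take c = 2.99792458e8 m/s.
First convert: λ = 16.4 fm = 1.64e-14 m.
Since f = c/λ for a photon, f = 1.828e22 Hz.
Converting to PHz: f = 1.828e7 PHz ≈ 1.83e7 PHz.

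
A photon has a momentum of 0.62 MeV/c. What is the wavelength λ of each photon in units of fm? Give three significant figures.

(h = 6.62607015·10^-34 J·s, c = 2.99792458·10^8 m/s, 1 eV = 1.602176634·10^-19 J.)
Convert to SI: p = 0.62 MeV/c = 3.3135·10^-22 kg·m/s.
For a photon λ = h/p, so λ = 2.000·10^-12 m.
Converting to fm: λ = 2000 fm ≈ 2000 fm.

2000 fm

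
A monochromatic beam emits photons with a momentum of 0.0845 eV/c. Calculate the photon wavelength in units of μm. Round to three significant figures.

14.7 μm

Take h = 6.62607015 × 10^-34 J·s, c = 2.99792458 × 10^8 m/s, 1 eV = 1.602176634 × 10^-19 J.
First convert: p = 0.0845 eV/c = 4.5159 × 10^-29 kg·m/s.
For a photon λ = h/p, so λ = 1.467 × 10^-5 m.
Converting to μm: λ = 14.67 μm ≈ 14.7 μm.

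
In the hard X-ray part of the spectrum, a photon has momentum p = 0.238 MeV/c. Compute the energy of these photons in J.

Take c = 2.99792458e8 m/s, 1 eV = 1.602176634e-19 J.
First convert: p = 0.238 MeV/c = 1.2719e-22 kg·m/s.
Since E = pc for a photon, E = 3.813e-14 J.
So E ≈ 3.81e-14 J.

3.81e-14 J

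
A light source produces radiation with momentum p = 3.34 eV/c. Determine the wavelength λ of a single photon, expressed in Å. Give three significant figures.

(h = 6.62607015e-34 J·s, c = 2.99792458e8 m/s, 1 eV = 1.602176634e-19 J.)
Convert to SI: p = 3.34 eV/c = 1.7850e-27 kg·m/s.
Since λ = h/p for a photon, λ = 3.712e-7 m.
Converting to Å: λ = 3712 Å ≈ 3710 Å.

3710 Å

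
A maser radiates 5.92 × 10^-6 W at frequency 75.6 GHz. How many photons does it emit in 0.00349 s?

4.12 × 10^14 photons

Total energy: E_total = P·t = 5.92 × 10^-6 × 0.00349 = 2.066 × 10^-8 J.
Per-photon energy: E = 5.009 × 10^-23 J.
N = E_total / E_photon = 4.12 × 10^14.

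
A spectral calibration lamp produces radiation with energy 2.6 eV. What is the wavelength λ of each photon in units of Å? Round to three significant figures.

4770 Å

Convert to SI: E = 2.6 eV = 4.1657 × 10^-19 J.
The photon relation is λ = hc/E, giving λ = 4.769 × 10^-7 m.
Converting to Å: λ = 4769 Å ≈ 4770 Å.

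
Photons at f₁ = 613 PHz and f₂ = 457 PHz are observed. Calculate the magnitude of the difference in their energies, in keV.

0.645 keV

Using E = hf: E₁ = 4.062e-16 J, E₂ = 3.028e-16 J.
|ΔE| = |4.062e-16 − 3.028e-16| = 1.03e-16 J = 0.645 keV.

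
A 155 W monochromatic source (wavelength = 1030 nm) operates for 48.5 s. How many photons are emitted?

Total energy: E_total = P·t = 155 × 48.5 = 7518 J.
Per-photon energy: E = 1.929e-19 J.
N = E_total / E_photon = 3.90e22.

3.90e22 photons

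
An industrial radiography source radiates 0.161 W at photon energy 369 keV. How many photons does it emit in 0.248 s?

Total energy: E_total = P·t = 0.161 × 0.248 = 0.03993 J.
Per-photon energy: E = 5.912·10^-14 J.
N = E_total / E_photon = 6.75·10^11.

6.75·10^11 photons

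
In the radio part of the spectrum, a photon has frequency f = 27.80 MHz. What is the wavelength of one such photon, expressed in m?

Convert to SI: f = 27.80 MHz = 2.780·10^7 Hz.
For a photon λ = c/f, so λ = 10.78 m.
So λ ≈ 10.8 m.

10.8 m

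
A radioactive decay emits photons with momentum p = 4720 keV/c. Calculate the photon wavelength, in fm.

263 fm

First convert: p = 4720 keV/c = 2.5225 × 10^-21 kg·m/s.
Since λ = h/p for a photon, λ = 2.627 × 10^-13 m.
Converting to fm: λ = 262.7 fm ≈ 263 fm.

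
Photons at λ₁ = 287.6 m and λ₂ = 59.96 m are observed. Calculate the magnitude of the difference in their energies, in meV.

1.64e-5 meV

Using E = hc/λ: E₁ = 6.9070e-28 J, E₂ = 3.3130e-27 J.
|ΔE| = |6.9070e-28 − 3.3130e-27| = 2.62e-27 J = 1.64e-5 meV.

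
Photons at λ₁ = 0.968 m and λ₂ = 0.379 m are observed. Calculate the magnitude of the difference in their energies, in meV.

1.99·10^-3 meV

Using E = hc/λ: E₁ = 2.052·10^-25 J, E₂ = 5.241·10^-25 J.
|ΔE| = |2.052·10^-25 − 5.241·10^-25| = 3.19·10^-25 J = 1.99·10^-3 meV.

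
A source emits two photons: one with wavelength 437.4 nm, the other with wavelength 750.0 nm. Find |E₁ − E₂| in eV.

1.18 eV

Using E = hc/λ: E₁ = 4.5415 × 10^-19 J, E₂ = 2.6486 × 10^-19 J.
|ΔE| = |4.5415 × 10^-19 − 2.6486 × 10^-19| = 1.89 × 10^-19 J = 1.18 eV.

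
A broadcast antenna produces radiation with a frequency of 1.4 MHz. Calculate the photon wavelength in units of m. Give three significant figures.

214 m

Convert to SI: f = 1.4 MHz = 1.4·10^6 Hz.
Apply λ = c/f: λ = 214.1 m.
So λ ≈ 214 m.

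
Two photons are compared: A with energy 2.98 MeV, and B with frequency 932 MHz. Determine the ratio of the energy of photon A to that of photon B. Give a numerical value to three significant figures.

7.73 × 10^11

E_A = 4.774 × 10^-13 J (from energy = 2.98 MeV, via E given directly).
E_B = 6.175 × 10^-25 J (from frequency = 932 MHz, via E = hf).
Ratio = 4.774 × 10^-13 / 6.175 × 10^-25 = 7.73 × 10^11.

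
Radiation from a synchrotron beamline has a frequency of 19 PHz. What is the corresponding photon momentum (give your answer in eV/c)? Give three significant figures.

Use h = 6.62607015e-34 J·s, c = 2.99792458e8 m/s, 1 eV = 1.602176634e-19 J.
First convert: f = 19 PHz = 1.9e16 Hz.
Apply p = hf/c: p = 4.199e-26 kg·m/s.
Converting to eV/c: p = 78.58 eV/c ≈ 78.6 eV/c.

78.6 eV/c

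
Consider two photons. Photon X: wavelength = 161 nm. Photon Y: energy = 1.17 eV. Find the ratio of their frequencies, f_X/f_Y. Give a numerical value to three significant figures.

6.58

f_X = 1.862 × 10^15 Hz (from wavelength = 161 nm, via f = c/λ).
f_Y = 2.829 × 10^14 Hz (from energy = 1.17 eV, via f = E/h).
Ratio = 1.862 × 10^15 / 2.829 × 10^14 = 6.58.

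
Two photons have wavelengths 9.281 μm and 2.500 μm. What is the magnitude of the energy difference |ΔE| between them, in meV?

362 meV

Using E = hc/λ: E₁ = 2.1403 × 10^-20 J, E₂ = 7.9458 × 10^-20 J.
|ΔE| = |2.1403 × 10^-20 − 7.9458 × 10^-20| = 5.81 × 10^-20 J = 362 meV.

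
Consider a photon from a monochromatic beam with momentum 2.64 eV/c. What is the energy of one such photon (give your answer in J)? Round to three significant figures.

4.23e-19 J

(c = 2.99792458e8 m/s, 1 eV = 1.602176634e-19 J.)
First convert: p = 2.64 eV/c = 1.4109e-27 kg·m/s.
Apply E = pc: E = 4.230e-19 J.
So E ≈ 4.23e-19 J.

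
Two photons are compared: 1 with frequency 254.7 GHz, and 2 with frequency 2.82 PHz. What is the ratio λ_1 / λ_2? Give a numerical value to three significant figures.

λ_1 = 0.001177 m (from frequency = 254.7 GHz, via λ = c/f).
λ_2 = 1.063·10^-7 m (from frequency = 2.82 PHz, via λ = c/f).
Ratio = 0.001177 / 1.063·10^-7 = 1.11·10^4.

1.11·10^4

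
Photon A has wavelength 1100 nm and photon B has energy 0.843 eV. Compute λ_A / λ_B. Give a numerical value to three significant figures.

λ_A = 1.100 × 10^-6 m (from wavelength = 1100 nm, via λ given directly).
λ_B = 1.471 × 10^-6 m (from energy = 0.843 eV, via λ = hc/E).
Ratio = 1.100 × 10^-6 / 1.471 × 10^-6 = 0.748.

0.748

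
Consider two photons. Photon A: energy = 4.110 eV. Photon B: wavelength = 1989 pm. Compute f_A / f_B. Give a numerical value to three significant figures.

f_A = 9.938 × 10^14 Hz (from energy = 4.110 eV, via f = E/h).
f_B = 1.507 × 10^17 Hz (from wavelength = 1989 pm, via f = c/λ).
Ratio = 9.938 × 10^14 / 1.507 × 10^17 = 6.59 × 10^-3.

6.59 × 10^-3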